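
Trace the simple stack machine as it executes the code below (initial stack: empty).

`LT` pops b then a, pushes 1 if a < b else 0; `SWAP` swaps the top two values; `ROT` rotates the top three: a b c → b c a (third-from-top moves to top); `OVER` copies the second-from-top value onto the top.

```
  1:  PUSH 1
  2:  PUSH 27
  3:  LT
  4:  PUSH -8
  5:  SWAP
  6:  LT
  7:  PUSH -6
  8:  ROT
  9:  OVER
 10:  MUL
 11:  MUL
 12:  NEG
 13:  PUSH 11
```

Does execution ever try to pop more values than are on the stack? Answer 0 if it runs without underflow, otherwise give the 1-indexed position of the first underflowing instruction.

PUSH 1   1
PUSH 27  1 27
LT       1
PUSH -8  1 -8
SWAP     -8 1
LT       1
PUSH -6  1 -6
ROT  — needs 3 operands, stack has 2 → underflow

8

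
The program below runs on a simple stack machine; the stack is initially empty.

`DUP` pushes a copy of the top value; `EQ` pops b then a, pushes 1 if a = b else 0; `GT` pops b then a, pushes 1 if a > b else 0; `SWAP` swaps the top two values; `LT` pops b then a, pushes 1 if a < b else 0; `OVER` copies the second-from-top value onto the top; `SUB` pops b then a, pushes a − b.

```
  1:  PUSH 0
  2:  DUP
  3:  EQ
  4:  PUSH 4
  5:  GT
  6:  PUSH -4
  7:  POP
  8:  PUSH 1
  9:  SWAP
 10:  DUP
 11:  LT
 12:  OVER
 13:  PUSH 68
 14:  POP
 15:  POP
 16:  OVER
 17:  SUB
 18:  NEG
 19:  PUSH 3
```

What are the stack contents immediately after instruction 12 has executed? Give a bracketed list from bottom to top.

[1, 0, 1]

PUSH 0  -> [0]
DUP     -> [0, 0]
EQ      -> [1]
PUSH 4  -> [1, 4]
GT      -> [0]
PUSH -4 -> [0, -4]
POP     -> [0]
PUSH 1  -> [0, 1]
SWAP    -> [1, 0]
DUP     -> [1, 0, 0]
LT      -> [1, 0]
OVER    -> [1, 0, 1]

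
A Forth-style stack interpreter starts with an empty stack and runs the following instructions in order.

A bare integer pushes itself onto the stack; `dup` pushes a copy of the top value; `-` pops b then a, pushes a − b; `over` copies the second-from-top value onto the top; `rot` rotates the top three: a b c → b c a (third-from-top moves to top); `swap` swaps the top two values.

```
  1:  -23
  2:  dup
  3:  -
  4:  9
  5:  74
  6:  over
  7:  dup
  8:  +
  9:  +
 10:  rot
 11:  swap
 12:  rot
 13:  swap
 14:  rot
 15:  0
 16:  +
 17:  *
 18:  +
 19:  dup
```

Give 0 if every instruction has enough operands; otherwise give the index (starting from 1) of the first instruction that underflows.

0

-23  → -23
dup  → -23 -23
-    → 0
9    → 0 9
74   → 0 9 74
over → 0 9 74 9
dup  → 0 9 74 9 9
+    → 0 9 74 18
+    → 0 9 92
rot  → 9 92 0
swap → 9 0 92
rot  → 0 92 9
swap → 0 9 92
rot  → 9 92 0
0    → 9 92 0 0
+    → 9 92 0
*    → 9 0
+    → 9
dup  → 9 9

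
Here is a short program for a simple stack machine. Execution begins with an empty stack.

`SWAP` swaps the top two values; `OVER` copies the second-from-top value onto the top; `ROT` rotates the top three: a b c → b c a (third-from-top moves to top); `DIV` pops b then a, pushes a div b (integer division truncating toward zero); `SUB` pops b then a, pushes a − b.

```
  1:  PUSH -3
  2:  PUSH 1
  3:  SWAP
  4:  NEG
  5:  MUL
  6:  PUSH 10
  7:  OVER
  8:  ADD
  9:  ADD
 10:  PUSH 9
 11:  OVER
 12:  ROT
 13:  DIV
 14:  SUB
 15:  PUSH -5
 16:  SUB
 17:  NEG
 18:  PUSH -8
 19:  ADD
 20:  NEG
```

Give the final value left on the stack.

21

PUSH -3 : -3
PUSH 1  : -3 1
SWAP    : 1 -3
NEG     : 1 3
MUL     : 3
PUSH 10 : 3 10
OVER    : 3 10 3
ADD     : 3 13
ADD     : 16
PUSH 9  : 16 9
OVER    : 16 9 16
ROT     : 9 16 16
DIV     : 9 1
SUB     : 8
PUSH -5 : 8 -5
SUB     : 13
NEG     : -13
PUSH -8 : -13 -8
ADD     : -21
NEG     : 21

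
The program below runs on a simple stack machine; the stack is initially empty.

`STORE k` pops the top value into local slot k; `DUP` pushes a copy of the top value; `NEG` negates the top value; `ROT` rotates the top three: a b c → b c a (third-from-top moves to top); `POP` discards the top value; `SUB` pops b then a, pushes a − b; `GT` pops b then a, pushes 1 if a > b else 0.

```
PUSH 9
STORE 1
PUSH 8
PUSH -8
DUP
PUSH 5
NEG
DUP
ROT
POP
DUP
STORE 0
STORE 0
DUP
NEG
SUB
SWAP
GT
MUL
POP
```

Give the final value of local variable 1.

PUSH 9  → 9
STORE 1 → (empty)
PUSH 8  → 8
PUSH -8 → 8 -8
DUP     → 8 -8 -8
PUSH 5  → 8 -8 -8 5
NEG     → 8 -8 -8 -5
DUP     → 8 -8 -8 -5 -5
ROT     → 8 -8 -5 -5 -8
POP     → 8 -8 -5 -5
DUP     → 8 -8 -5 -5 -5
STORE 0 → 8 -8 -5 -5
STORE 0 → 8 -8 -5
DUP     → 8 -8 -5 -5
NEG     → 8 -8 -5 5
SUB     → 8 -8 -10
SWAP    → 8 -10 -8
GT      → 8 0
MUL     → 0
POP     → (empty)

9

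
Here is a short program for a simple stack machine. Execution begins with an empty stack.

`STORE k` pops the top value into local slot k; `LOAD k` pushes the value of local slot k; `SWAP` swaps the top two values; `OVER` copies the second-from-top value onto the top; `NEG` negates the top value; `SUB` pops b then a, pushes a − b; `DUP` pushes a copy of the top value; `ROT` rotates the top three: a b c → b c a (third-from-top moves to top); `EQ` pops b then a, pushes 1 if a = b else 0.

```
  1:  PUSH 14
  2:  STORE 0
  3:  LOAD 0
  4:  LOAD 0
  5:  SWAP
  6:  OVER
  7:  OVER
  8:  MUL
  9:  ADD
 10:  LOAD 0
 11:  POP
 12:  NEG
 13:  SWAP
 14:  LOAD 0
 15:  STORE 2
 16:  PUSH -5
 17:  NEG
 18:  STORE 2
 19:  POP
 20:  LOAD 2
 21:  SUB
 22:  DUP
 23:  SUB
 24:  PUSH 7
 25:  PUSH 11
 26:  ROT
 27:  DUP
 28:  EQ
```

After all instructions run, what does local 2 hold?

PUSH 14 -> [14]
STORE 0 -> []
LOAD 0  -> [14]
LOAD 0  -> [14, 14]
SWAP    -> [14, 14]
OVER    -> [14, 14, 14]
OVER    -> [14, 14, 14, 14]
MUL     -> [14, 14, 196]
ADD     -> [14, 210]
LOAD 0  -> [14, 210, 14]
POP     -> [14, 210]
NEG     -> [14, -210]
SWAP    -> [-210, 14]
LOAD 0  -> [-210, 14, 14]
STORE 2 -> [-210, 14]
PUSH -5 -> [-210, 14, -5]
NEG     -> [-210, 14, 5]
STORE 2 -> [-210, 14]
POP     -> [-210]
LOAD 2  -> [-210, 5]
SUB     -> [-215]
DUP     -> [-215, -215]
SUB     -> [0]
PUSH 7  -> [0, 7]
PUSH 11 -> [0, 7, 11]
ROT     -> [7, 11, 0]
DUP     -> [7, 11, 0, 0]
EQ      -> [7, 11, 1]

5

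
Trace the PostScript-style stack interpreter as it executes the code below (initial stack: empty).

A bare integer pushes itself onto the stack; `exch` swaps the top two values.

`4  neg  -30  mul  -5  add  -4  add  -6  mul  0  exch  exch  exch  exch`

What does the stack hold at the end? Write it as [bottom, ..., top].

[-666, 0]

4     4
neg   -4
-30   -4 -30
mul   120
-5    120 -5
add   115
-4    115 -4
add   111
-6    111 -6
mul   -666
0     -666 0
exch  0 -666
exch  -666 0
exch  0 -666
exch  -666 0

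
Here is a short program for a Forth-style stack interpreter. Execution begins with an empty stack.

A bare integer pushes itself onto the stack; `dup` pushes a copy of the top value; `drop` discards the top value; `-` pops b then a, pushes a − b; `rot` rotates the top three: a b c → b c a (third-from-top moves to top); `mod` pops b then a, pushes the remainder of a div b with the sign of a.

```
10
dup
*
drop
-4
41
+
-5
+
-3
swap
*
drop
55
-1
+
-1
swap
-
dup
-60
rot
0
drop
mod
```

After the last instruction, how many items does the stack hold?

10   : [10]
dup  : [10, 10]
*    : [100]
drop : []
-4   : [-4]
41   : [-4, 41]
+    : [37]
-5   : [37, -5]
+    : [32]
-3   : [32, -3]
swap : [-3, 32]
*    : [-96]
drop : []
55   : [55]
-1   : [55, -1]
+    : [54]
-1   : [54, -1]
swap : [-1, 54]
-    : [-55]
dup  : [-55, -55]
-60  : [-55, -55, -60]
rot  : [-55, -60, -55]
0    : [-55, -60, -55, 0]
drop : [-55, -60, -55]
mod  : [-55, -5]

2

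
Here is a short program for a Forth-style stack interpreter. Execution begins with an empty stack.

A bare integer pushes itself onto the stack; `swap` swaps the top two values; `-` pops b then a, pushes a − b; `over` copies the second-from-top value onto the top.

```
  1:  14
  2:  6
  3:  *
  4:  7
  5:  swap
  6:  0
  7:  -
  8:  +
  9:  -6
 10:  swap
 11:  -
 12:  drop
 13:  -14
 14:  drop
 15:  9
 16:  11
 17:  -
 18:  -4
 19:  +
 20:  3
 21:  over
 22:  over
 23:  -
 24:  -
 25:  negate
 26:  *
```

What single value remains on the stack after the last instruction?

14     → [14]
6      → [14, 6]
*      → [84]
7      → [84, 7]
swap   → [7, 84]
0      → [7, 84, 0]
-      → [7, 84]
+      → [91]
-6     → [91, -6]
swap   → [-6, 91]
-      → [-97]
drop   → []
-14    → [-14]
drop   → []
9      → [9]
11     → [9, 11]
-      → [-2]
-4     → [-2, -4]
+      → [-6]
3      → [-6, 3]
over   → [-6, 3, -6]
over   → [-6, 3, -6, 3]
-      → [-6, 3, -9]
-      → [-6, 12]
negate → [-6, -12]
*      → [72]

72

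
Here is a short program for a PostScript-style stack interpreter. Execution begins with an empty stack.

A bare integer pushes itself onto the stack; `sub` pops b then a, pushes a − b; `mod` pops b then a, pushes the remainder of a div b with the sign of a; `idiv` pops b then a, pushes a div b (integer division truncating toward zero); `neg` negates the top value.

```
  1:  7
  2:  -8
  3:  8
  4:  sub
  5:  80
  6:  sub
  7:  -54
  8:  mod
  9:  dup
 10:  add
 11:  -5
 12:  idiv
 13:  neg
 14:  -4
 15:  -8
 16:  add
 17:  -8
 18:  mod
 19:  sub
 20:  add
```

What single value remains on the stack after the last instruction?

7    → [7]
-8   → [7, -8]
8    → [7, -8, 8]
sub  → [7, -16]
80   → [7, -16, 80]
sub  → [7, -96]
-54  → [7, -96, -54]
mod  → [7, -42]
dup  → [7, -42, -42]
add  → [7, -84]
-5   → [7, -84, -5]
idiv → [7, 16]
neg  → [7, -16]
-4   → [7, -16, -4]
-8   → [7, -16, -4, -8]
add  → [7, -16, -12]
-8   → [7, -16, -12, -8]
mod  → [7, -16, -4]
sub  → [7, -12]
add  → [-5]

-5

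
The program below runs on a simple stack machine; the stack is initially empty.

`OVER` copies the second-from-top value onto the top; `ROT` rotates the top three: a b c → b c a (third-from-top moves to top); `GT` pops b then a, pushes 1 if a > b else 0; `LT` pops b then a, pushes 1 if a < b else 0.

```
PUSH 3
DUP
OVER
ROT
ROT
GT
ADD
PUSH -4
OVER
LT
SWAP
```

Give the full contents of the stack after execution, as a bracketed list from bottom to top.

[1, 3]

PUSH 3   [3]
DUP      [3, 3]
OVER     [3, 3, 3]
ROT      [3, 3, 3]
ROT      [3, 3, 3]
GT       [3, 0]
ADD      [3]
PUSH -4  [3, -4]
OVER     [3, -4, 3]
LT       [3, 1]
SWAP     [1, 3]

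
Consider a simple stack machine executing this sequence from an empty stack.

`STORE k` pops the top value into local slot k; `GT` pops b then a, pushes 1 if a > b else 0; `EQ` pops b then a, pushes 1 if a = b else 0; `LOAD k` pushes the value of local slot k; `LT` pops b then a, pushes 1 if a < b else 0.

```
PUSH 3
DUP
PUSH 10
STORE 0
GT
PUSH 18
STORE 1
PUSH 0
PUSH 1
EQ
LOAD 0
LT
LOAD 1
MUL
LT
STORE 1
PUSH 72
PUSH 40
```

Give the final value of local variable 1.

1

PUSH 3  → [3]
DUP     → [3, 3]
PUSH 10 → [3, 3, 10]
STORE 0 → [3, 3]
GT      → [0]
PUSH 18 → [0, 18]
STORE 1 → [0]
PUSH 0  → [0, 0]
PUSH 1  → [0, 0, 1]
EQ      → [0, 0]
LOAD 0  → [0, 0, 10]
LT      → [0, 1]
LOAD 1  → [0, 1, 18]
MUL     → [0, 18]
LT      → [1]
STORE 1 → []
PUSH 72 → [72]
PUSH 40 → [72, 40]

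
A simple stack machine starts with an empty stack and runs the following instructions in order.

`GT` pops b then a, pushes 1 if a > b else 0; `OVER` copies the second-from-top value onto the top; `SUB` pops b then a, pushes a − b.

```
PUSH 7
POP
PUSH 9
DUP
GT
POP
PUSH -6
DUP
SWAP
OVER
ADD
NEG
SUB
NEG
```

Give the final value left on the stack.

PUSH 7  → 7
POP     → (empty)
PUSH 9  → 9
DUP     → 9 9
GT      → 0
POP     → (empty)
PUSH -6 → -6
DUP     → -6 -6
SWAP    → -6 -6
OVER    → -6 -6 -6
ADD     → -6 -12
NEG     → -6 12
SUB     → -18
NEG     → 18

18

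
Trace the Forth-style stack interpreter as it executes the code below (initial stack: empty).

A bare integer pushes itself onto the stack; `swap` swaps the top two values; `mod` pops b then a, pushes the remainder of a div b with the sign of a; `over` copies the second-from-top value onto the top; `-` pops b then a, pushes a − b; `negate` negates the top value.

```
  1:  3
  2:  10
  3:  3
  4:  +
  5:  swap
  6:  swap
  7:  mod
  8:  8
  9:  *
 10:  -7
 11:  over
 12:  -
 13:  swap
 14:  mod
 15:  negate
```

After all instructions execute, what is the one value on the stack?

7

3      -> [3]
10     -> [3, 10]
3      -> [3, 10, 3]
+      -> [3, 13]
swap   -> [13, 3]
swap   -> [3, 13]
mod    -> [3]
8      -> [3, 8]
*      -> [24]
-7     -> [24, -7]
over   -> [24, -7, 24]
-      -> [24, -31]
swap   -> [-31, 24]
mod    -> [-7]
negate -> [7]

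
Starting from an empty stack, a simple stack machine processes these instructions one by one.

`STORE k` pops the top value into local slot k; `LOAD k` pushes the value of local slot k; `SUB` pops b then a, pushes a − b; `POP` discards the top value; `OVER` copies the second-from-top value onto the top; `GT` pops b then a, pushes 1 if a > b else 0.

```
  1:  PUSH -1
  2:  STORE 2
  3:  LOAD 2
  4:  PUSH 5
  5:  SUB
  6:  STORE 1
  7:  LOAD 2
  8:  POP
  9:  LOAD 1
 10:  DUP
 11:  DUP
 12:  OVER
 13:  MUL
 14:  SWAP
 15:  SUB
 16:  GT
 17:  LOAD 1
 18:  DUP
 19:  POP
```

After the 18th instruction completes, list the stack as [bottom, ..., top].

[0, -6, -6]

PUSH -1 → [-1]
STORE 2 → []
LOAD 2  → [-1]
PUSH 5  → [-1, 5]
SUB     → [-6]
STORE 1 → []
LOAD 2  → [-1]
POP     → []
LOAD 1  → [-6]
DUP     → [-6, -6]
DUP     → [-6, -6, -6]
OVER    → [-6, -6, -6, -6]
MUL     → [-6, -6, 36]
SWAP    → [-6, 36, -6]
SUB     → [-6, 42]
GT      → [0]
LOAD 1  → [0, -6]
DUP     → [0, -6, -6]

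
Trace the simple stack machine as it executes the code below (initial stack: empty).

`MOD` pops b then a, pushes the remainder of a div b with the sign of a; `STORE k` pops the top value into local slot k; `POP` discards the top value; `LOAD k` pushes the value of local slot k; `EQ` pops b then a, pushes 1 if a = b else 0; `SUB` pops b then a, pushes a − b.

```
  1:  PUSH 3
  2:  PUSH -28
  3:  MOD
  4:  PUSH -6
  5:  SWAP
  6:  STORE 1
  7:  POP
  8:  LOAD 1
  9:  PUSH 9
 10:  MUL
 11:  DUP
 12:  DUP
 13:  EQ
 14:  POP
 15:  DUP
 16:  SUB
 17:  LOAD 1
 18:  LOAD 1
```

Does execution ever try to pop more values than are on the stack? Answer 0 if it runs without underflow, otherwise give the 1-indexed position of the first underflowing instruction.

0

PUSH 3    [3]
PUSH -28  [3, -28]
MOD       [3]
PUSH -6   [3, -6]
SWAP      [-6, 3]
STORE 1   [-6]
POP       []
LOAD 1    [3]
PUSH 9    [3, 9]
MUL       [27]
DUP       [27, 27]
DUP       [27, 27, 27]
EQ        [27, 1]
POP       [27]
DUP       [27, 27]
SUB       [0]
LOAD 1    [0, 3]
LOAD 1    [0, 3, 3]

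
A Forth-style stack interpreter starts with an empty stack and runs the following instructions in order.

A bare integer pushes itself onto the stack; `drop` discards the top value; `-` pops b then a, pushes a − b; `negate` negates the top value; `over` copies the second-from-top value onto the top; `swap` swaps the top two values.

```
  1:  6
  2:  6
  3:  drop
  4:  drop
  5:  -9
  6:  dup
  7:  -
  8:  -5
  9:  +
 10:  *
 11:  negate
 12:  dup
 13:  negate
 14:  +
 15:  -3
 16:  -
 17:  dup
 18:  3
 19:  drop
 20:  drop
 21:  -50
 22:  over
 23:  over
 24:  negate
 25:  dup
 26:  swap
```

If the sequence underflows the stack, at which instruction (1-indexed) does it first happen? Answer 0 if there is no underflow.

10

6    -> 6
6    -> 6 6
drop -> 6
drop -> (empty)
-9   -> -9
dup  -> -9 -9
-    -> 0
-5   -> 0 -5
+    -> -5
*  — needs 2 operands, stack has 1 → underflow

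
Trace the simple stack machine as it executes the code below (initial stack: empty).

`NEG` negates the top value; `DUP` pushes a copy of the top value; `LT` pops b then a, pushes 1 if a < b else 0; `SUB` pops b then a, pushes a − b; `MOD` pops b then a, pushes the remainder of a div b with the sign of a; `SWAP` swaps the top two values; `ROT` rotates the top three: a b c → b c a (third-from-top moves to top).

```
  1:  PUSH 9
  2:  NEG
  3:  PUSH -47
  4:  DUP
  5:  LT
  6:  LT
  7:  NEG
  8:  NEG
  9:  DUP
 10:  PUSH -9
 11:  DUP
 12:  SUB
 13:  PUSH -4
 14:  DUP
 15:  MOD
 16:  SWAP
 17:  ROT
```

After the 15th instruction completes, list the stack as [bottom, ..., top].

PUSH 9    9
NEG       -9
PUSH -47  -9 -47
DUP       -9 -47 -47
LT        -9 0
LT        1
NEG       -1
NEG       1
DUP       1 1
PUSH -9   1 1 -9
DUP       1 1 -9 -9
SUB       1 1 0
PUSH -4   1 1 0 -4
DUP       1 1 0 -4 -4
MOD       1 1 0 0

[1, 1, 0, 0]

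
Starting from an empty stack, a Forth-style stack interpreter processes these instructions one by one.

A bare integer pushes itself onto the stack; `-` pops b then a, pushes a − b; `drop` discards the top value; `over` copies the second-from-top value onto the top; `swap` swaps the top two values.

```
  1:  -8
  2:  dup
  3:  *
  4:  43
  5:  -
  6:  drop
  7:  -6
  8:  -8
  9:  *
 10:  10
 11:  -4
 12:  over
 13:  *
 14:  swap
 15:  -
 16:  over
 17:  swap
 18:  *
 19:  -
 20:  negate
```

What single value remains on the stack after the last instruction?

-2448

-8     → -8
dup    → -8 -8
*      → 64
43     → 64 43
-      → 21
drop   → (empty)
-6     → -6
-8     → -6 -8
*      → 48
10     → 48 10
-4     → 48 10 -4
over   → 48 10 -4 10
*      → 48 10 -40
swap   → 48 -40 10
-      → 48 -50
over   → 48 -50 48
swap   → 48 48 -50
*      → 48 -2400
-      → 2448
negate → -2448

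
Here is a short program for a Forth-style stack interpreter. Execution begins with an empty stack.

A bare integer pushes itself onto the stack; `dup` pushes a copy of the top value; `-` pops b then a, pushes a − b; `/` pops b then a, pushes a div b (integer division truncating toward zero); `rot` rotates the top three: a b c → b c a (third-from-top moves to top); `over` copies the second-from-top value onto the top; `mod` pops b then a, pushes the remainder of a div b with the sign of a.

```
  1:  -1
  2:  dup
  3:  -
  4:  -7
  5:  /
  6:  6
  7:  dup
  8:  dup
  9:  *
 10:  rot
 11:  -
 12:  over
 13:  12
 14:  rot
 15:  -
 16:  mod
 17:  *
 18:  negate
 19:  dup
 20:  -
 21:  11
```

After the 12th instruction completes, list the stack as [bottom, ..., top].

-1    -1
dup   -1 -1
-     0
-7    0 -7
/     0
6     0 6
dup   0 6 6
dup   0 6 6 6
*     0 6 36
rot   6 36 0
-     6 36
over  6 36 6

[6, 36, 6]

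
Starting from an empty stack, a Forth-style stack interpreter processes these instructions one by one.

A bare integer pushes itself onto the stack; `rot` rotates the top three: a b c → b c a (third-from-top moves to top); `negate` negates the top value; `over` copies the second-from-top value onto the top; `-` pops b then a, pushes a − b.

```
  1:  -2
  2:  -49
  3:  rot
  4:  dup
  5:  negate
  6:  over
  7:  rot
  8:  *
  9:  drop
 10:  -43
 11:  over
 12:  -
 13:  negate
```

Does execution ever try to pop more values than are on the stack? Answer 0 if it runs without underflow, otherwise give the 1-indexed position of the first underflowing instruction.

-2   [-2]
-49  [-2, -49]
rot  — needs 3 operands, stack has 2 → underflow

3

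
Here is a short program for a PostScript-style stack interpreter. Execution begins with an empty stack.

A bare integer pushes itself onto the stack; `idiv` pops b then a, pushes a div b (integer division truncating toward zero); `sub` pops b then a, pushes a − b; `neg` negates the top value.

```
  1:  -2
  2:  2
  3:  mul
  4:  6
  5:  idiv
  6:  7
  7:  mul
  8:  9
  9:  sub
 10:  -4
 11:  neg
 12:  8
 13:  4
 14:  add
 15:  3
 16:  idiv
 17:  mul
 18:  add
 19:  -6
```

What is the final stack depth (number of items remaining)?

-2   → -2
2    → -2 2
mul  → -4
6    → -4 6
idiv → 0
7    → 0 7
mul  → 0
9    → 0 9
sub  → -9
-4   → -9 -4
neg  → -9 4
8    → -9 4 8
4    → -9 4 8 4
add  → -9 4 12
3    → -9 4 12 3
idiv → -9 4 4
mul  → -9 16
add  → 7
-6   → 7 -6

2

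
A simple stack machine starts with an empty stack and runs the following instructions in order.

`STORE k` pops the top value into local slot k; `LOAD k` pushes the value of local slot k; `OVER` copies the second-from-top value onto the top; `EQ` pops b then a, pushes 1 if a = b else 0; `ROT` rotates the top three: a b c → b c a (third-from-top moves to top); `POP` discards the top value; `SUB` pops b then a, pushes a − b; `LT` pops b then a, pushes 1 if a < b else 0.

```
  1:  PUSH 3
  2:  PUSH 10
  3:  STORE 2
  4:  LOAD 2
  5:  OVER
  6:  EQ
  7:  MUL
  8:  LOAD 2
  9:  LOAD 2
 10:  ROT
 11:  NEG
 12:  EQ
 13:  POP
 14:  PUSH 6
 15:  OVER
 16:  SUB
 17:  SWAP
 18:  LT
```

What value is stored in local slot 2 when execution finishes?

PUSH 3  -> 3
PUSH 10 -> 3 10
STORE 2 -> 3
LOAD 2  -> 3 10
OVER    -> 3 10 3
EQ      -> 3 0
MUL     -> 0
LOAD 2  -> 0 10
LOAD 2  -> 0 10 10
ROT     -> 10 10 0
NEG     -> 10 10 0
EQ      -> 10 0
POP     -> 10
PUSH 6  -> 10 6
OVER    -> 10 6 10
SUB     -> 10 -4
SWAP    -> -4 10
LT      -> 1

10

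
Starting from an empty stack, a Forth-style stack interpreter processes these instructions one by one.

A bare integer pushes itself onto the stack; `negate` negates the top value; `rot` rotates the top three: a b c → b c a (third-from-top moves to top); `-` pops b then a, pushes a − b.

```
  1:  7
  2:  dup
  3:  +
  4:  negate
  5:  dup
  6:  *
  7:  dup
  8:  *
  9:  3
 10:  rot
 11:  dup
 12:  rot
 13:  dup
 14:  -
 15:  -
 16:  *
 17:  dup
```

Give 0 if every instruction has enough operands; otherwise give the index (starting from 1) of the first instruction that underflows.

7      → 7
dup    → 7 7
+      → 14
negate → -14
dup    → -14 -14
*      → 196
dup    → 196 196
*      → 38416
3      → 38416 3
rot  — needs 3 operands, stack has 2 → underflow

10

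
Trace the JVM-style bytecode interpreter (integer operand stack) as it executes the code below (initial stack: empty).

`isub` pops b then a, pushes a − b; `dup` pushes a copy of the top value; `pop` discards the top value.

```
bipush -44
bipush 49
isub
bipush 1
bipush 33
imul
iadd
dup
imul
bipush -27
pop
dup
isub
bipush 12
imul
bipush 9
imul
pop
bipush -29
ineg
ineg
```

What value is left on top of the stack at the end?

-29

bipush -44 -> -44
bipush 49  -> -44 49
isub       -> -93
bipush 1   -> -93 1
bipush 33  -> -93 1 33
imul       -> -93 33
iadd       -> -60
dup        -> -60 -60
imul       -> 3600
bipush -27 -> 3600 -27
pop        -> 3600
dup        -> 3600 3600
isub       -> 0
bipush 12  -> 0 12
imul       -> 0
bipush 9   -> 0 9
imul       -> 0
pop        -> (empty)
bipush -29 -> -29
ineg       -> 29
ineg       -> -29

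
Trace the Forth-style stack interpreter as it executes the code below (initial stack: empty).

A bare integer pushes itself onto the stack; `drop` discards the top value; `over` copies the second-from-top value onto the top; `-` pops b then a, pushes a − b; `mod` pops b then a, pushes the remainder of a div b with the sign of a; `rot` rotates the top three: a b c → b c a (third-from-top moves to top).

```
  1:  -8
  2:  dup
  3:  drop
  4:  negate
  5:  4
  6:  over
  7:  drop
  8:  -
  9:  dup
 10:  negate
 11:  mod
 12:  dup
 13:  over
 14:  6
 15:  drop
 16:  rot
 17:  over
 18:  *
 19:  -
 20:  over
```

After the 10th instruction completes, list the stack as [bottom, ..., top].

[4, -4]

-8     → -8
dup    → -8 -8
drop   → -8
negate → 8
4      → 8 4
over   → 8 4 8
drop   → 8 4
-      → 4
dup    → 4 4
negate → 4 -4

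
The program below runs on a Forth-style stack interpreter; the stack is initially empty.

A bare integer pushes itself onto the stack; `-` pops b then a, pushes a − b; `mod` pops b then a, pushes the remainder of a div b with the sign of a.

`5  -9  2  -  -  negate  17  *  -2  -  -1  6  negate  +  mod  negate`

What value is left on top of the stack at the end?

5      → 5
-9     → 5 -9
2      → 5 -9 2
-      → 5 -11
-      → 16
negate → -16
17     → -16 17
*      → -272
-2     → -272 -2
-      → -270
-1     → -270 -1
6      → -270 -1 6
negate → -270 -1 -6
+      → -270 -7
mod    → -4
negate → 4

4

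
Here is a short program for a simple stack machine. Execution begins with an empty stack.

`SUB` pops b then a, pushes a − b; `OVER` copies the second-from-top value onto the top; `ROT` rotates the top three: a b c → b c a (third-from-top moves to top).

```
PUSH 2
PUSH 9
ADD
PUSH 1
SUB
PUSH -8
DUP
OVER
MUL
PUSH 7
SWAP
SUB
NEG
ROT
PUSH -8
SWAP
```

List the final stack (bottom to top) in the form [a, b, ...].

[-8, 57, -8, 10]

PUSH 2  → 2
PUSH 9  → 2 9
ADD     → 11
PUSH 1  → 11 1
SUB     → 10
PUSH -8 → 10 -8
DUP     → 10 -8 -8
OVER    → 10 -8 -8 -8
MUL     → 10 -8 64
PUSH 7  → 10 -8 64 7
SWAP    → 10 -8 7 64
SUB     → 10 -8 -57
NEG     → 10 -8 57
ROT     → -8 57 10
PUSH -8 → -8 57 10 -8
SWAP    → -8 57 -8 10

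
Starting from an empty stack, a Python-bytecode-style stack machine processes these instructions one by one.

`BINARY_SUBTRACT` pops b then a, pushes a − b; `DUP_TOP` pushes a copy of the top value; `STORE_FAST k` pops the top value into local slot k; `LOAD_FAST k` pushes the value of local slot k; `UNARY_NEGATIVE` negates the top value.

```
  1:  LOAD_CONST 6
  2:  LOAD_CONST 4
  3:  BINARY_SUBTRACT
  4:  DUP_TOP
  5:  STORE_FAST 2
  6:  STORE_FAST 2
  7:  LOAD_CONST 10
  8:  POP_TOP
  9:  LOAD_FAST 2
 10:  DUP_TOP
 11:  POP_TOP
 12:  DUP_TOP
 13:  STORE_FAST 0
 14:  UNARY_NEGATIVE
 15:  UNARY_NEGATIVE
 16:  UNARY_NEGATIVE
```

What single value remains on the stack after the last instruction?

LOAD_CONST 6     6
LOAD_CONST 4     6 4
BINARY_SUBTRACT  2
DUP_TOP          2 2
STORE_FAST 2     2
STORE_FAST 2     (empty)
LOAD_CONST 10    10
POP_TOP          (empty)
LOAD_FAST 2      2
DUP_TOP          2 2
POP_TOP          2
DUP_TOP          2 2
STORE_FAST 0     2
UNARY_NEGATIVE   -2
UNARY_NEGATIVE   2
UNARY_NEGATIVE   -2

-2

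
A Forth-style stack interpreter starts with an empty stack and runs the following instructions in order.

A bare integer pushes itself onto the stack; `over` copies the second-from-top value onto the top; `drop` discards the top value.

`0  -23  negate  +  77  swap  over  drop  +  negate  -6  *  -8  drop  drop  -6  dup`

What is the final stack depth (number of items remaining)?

0       [0]
-23     [0, -23]
negate  [0, 23]
+       [23]
77      [23, 77]
swap    [77, 23]
over    [77, 23, 77]
drop    [77, 23]
+       [100]
negate  [-100]
-6      [-100, -6]
*       [600]
-8      [600, -8]
drop    [600]
drop    []
-6      [-6]
dup     [-6, -6]

2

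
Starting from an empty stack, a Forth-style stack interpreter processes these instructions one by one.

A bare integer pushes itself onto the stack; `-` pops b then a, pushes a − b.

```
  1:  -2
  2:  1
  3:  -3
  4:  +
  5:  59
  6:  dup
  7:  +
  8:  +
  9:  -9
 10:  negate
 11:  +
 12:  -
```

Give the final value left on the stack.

-2      -2
1       -2 1
-3      -2 1 -3
+       -2 -2
59      -2 -2 59
dup     -2 -2 59 59
+       -2 -2 118
+       -2 116
-9      -2 116 -9
negate  -2 116 9
+       -2 125
-       -127

-127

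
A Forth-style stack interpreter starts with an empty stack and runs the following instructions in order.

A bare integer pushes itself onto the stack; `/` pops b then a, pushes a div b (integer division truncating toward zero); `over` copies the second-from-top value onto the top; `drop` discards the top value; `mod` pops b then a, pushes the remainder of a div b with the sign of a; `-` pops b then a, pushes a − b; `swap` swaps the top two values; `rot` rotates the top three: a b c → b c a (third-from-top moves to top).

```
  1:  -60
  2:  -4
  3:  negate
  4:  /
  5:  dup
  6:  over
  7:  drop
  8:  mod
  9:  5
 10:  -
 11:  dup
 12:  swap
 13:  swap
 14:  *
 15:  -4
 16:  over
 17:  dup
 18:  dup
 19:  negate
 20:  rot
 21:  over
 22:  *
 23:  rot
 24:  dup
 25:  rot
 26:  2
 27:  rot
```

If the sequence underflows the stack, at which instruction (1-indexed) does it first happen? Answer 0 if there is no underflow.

0

-60     -60
-4      -60 -4
negate  -60 4
/       -15
dup     -15 -15
over    -15 -15 -15
drop    -15 -15
mod     0
5       0 5
-       -5
dup     -5 -5
swap    -5 -5
swap    -5 -5
*       25
-4      25 -4
over    25 -4 25
dup     25 -4 25 25
dup     25 -4 25 25 25
negate  25 -4 25 25 -25
rot     25 -4 25 -25 25
over    25 -4 25 -25 25 -25
*       25 -4 25 -25 -625
rot     25 -4 -25 -625 25
dup     25 -4 -25 -625 25 25
rot     25 -4 -25 25 25 -625
2       25 -4 -25 25 25 -625 2
rot     25 -4 -25 25 -625 2 25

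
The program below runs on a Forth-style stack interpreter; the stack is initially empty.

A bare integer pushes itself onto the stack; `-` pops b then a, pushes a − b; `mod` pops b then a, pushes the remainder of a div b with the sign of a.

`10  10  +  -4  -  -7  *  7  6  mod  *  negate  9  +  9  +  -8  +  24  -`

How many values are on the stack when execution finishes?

1

10     → [10]
10     → [10, 10]
+      → [20]
-4     → [20, -4]
-      → [24]
-7     → [24, -7]
*      → [-168]
7      → [-168, 7]
6      → [-168, 7, 6]
mod    → [-168, 1]
*      → [-168]
negate → [168]
9      → [168, 9]
+      → [177]
9      → [177, 9]
+      → [186]
-8     → [186, -8]
+      → [178]
24     → [178, 24]
-      → [154]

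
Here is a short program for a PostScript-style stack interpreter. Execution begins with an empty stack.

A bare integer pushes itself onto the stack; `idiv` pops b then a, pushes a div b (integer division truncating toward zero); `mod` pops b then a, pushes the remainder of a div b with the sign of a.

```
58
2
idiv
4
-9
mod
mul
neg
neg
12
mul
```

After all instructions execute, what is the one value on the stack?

1392

58   -> [58]
2    -> [58, 2]
idiv -> [29]
4    -> [29, 4]
-9   -> [29, 4, -9]
mod  -> [29, 4]
mul  -> [116]
neg  -> [-116]
neg  -> [116]
12   -> [116, 12]
mul  -> [1392]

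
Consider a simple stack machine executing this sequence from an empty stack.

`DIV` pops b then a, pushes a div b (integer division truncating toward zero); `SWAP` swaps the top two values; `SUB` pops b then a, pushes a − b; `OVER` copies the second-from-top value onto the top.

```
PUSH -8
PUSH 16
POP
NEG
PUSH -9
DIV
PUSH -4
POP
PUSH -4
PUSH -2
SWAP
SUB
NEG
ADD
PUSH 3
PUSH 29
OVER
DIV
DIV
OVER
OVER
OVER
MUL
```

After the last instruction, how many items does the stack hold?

4

PUSH -8 : -8
PUSH 16 : -8 16
POP     : -8
NEG     : 8
PUSH -9 : 8 -9
DIV     : 0
PUSH -4 : 0 -4
POP     : 0
PUSH -4 : 0 -4
PUSH -2 : 0 -4 -2
SWAP    : 0 -2 -4
SUB     : 0 2
NEG     : 0 -2
ADD     : -2
PUSH 3  : -2 3
PUSH 29 : -2 3 29
OVER    : -2 3 29 3
DIV     : -2 3 9
DIV     : -2 0
OVER    : -2 0 -2
OVER    : -2 0 -2 0
OVER    : -2 0 -2 0 -2
MUL     : -2 0 -2 0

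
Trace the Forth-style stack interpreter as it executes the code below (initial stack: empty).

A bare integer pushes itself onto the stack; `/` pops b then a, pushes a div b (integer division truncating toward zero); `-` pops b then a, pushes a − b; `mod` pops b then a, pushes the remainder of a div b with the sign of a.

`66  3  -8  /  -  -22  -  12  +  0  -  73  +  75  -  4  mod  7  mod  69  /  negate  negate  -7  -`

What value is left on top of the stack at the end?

66     → 66
3      → 66 3
-8     → 66 3 -8
/      → 66 0
-      → 66
-22    → 66 -22
-      → 88
12     → 88 12
+      → 100
0      → 100 0
-      → 100
73     → 100 73
+      → 173
75     → 173 75
-      → 98
4      → 98 4
mod    → 2
7      → 2 7
mod    → 2
69     → 2 69
/      → 0
negate → 0
negate → 0
-7     → 0 -7
-      → 7

7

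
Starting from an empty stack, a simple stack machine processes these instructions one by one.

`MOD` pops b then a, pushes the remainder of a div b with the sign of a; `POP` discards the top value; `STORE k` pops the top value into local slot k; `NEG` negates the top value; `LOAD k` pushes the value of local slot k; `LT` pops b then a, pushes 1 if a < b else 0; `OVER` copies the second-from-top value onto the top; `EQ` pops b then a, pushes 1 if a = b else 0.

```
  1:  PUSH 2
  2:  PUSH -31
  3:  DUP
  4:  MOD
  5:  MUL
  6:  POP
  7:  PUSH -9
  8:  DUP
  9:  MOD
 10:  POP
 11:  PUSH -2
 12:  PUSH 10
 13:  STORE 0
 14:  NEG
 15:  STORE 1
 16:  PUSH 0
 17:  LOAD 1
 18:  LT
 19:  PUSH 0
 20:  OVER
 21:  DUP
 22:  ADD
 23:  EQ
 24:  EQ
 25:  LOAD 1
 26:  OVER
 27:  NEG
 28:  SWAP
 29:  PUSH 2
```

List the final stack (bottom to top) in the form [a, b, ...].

PUSH 2   : 2
PUSH -31 : 2 -31
DUP      : 2 -31 -31
MOD      : 2 0
MUL      : 0
POP      : (empty)
PUSH -9  : -9
DUP      : -9 -9
MOD      : 0
POP      : (empty)
PUSH -2  : -2
PUSH 10  : -2 10
STORE 0  : -2
NEG      : 2
STORE 1  : (empty)
PUSH 0   : 0
LOAD 1   : 0 2
LT       : 1
PUSH 0   : 1 0
OVER     : 1 0 1
DUP      : 1 0 1 1
ADD      : 1 0 2
EQ       : 1 0
EQ       : 0
LOAD 1   : 0 2
OVER     : 0 2 0
NEG      : 0 2 0
SWAP     : 0 0 2
PUSH 2   : 0 0 2 2

[0, 0, 2, 2]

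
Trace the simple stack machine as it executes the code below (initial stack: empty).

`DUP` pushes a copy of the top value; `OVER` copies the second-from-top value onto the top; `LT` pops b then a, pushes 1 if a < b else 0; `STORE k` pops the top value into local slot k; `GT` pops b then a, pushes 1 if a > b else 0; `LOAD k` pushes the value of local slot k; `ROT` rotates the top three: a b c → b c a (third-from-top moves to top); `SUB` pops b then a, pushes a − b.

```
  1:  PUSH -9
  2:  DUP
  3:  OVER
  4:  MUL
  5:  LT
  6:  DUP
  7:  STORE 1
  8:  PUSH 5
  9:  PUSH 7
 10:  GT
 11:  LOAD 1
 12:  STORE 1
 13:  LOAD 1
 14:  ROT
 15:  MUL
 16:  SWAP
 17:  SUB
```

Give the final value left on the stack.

1

PUSH -9 -> -9
DUP     -> -9 -9
OVER    -> -9 -9 -9
MUL     -> -9 81
LT      -> 1
DUP     -> 1 1
STORE 1 -> 1
PUSH 5  -> 1 5
PUSH 7  -> 1 5 7
GT      -> 1 0
LOAD 1  -> 1 0 1
STORE 1 -> 1 0
LOAD 1  -> 1 0 1
ROT     -> 0 1 1
MUL     -> 0 1
SWAP    -> 1 0
SUB     -> 1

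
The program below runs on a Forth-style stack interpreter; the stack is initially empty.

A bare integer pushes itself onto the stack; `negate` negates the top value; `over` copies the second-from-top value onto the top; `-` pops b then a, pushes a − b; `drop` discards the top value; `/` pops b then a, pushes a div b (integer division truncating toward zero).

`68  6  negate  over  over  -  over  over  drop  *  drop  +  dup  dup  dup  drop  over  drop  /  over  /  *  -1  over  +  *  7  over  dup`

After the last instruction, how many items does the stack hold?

4

68     : [68]
6      : [68, 6]
negate : [68, -6]
over   : [68, -6, 68]
over   : [68, -6, 68, -6]
-      : [68, -6, 74]
over   : [68, -6, 74, -6]
over   : [68, -6, 74, -6, 74]
drop   : [68, -6, 74, -6]
*      : [68, -6, -444]
drop   : [68, -6]
+      : [62]
dup    : [62, 62]
dup    : [62, 62, 62]
dup    : [62, 62, 62, 62]
drop   : [62, 62, 62]
over   : [62, 62, 62, 62]
drop   : [62, 62, 62]
/      : [62, 1]
over   : [62, 1, 62]
/      : [62, 0]
*      : [0]
-1     : [0, -1]
over   : [0, -1, 0]
+      : [0, -1]
*      : [0]
7      : [0, 7]
over   : [0, 7, 0]
dup    : [0, 7, 0, 0]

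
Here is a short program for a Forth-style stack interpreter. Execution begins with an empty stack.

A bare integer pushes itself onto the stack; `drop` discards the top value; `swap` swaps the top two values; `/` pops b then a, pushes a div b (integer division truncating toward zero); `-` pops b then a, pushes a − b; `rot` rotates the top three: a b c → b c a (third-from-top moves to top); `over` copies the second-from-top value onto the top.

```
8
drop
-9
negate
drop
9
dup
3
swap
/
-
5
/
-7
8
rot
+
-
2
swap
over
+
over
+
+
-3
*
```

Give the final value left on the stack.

8      : [8]
drop   : []
-9     : [-9]
negate : [9]
drop   : []
9      : [9]
dup    : [9, 9]
3      : [9, 9, 3]
swap   : [9, 3, 9]
/      : [9, 0]
-      : [9]
5      : [9, 5]
/      : [1]
-7     : [1, -7]
8      : [1, -7, 8]
rot    : [-7, 8, 1]
+      : [-7, 9]
-      : [-16]
2      : [-16, 2]
swap   : [2, -16]
over   : [2, -16, 2]
+      : [2, -14]
over   : [2, -14, 2]
+      : [2, -12]
+      : [-10]
-3     : [-10, -3]
*      : [30]

30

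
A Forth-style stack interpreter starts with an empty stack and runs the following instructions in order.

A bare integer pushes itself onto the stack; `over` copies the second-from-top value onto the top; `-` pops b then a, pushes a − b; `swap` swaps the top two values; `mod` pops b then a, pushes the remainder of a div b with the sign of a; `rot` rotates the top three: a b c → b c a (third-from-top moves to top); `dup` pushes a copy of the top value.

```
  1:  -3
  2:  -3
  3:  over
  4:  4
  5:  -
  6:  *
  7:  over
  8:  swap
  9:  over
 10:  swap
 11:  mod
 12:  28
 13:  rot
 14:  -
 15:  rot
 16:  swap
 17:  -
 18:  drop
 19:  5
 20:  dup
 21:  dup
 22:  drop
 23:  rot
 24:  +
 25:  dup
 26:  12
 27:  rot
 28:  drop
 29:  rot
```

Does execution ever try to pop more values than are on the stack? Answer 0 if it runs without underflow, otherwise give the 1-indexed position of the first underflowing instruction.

0

-3    -3
-3    -3 -3
over  -3 -3 -3
4     -3 -3 -3 4
-     -3 -3 -7
*     -3 21
over  -3 21 -3
swap  -3 -3 21
over  -3 -3 21 -3
swap  -3 -3 -3 21
mod   -3 -3 -3
28    -3 -3 -3 28
rot   -3 -3 28 -3
-     -3 -3 31
rot   -3 31 -3
swap  -3 -3 31
-     -3 -34
drop  -3
5     -3 5
dup   -3 5 5
dup   -3 5 5 5
drop  -3 5 5
rot   5 5 -3
+     5 2
dup   5 2 2
12    5 2 2 12
rot   5 2 12 2
drop  5 2 12
rot   2 12 5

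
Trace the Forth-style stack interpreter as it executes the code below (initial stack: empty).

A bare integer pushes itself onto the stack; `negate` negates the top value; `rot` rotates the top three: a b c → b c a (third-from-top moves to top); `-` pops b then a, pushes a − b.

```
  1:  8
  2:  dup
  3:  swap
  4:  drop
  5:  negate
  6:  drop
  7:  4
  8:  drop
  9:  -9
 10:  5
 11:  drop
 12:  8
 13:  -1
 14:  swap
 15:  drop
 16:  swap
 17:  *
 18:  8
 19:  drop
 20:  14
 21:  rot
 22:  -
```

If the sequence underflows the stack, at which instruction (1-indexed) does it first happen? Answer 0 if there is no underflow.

8      -> [8]
dup    -> [8, 8]
swap   -> [8, 8]
drop   -> [8]
negate -> [-8]
drop   -> []
4      -> [4]
drop   -> []
-9     -> [-9]
5      -> [-9, 5]
drop   -> [-9]
8      -> [-9, 8]
-1     -> [-9, 8, -1]
swap   -> [-9, -1, 8]
drop   -> [-9, -1]
swap   -> [-1, -9]
*      -> [9]
8      -> [9, 8]
drop   -> [9]
14     -> [9, 14]
rot  — needs 3 operands, stack has 2 → underflow

21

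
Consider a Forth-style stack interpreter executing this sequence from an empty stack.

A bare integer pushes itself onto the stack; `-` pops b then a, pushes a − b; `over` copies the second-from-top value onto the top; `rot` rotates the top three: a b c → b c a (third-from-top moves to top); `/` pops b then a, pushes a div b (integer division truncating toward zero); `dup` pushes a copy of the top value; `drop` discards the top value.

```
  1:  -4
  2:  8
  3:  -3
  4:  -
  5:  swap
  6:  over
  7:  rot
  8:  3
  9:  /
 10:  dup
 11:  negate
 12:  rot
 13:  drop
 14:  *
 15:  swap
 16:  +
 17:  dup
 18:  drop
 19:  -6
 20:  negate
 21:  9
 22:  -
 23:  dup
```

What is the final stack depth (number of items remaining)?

-4     → [-4]
8      → [-4, 8]
-3     → [-4, 8, -3]
-      → [-4, 11]
swap   → [11, -4]
over   → [11, -4, 11]
rot    → [-4, 11, 11]
3      → [-4, 11, 11, 3]
/      → [-4, 11, 3]
dup    → [-4, 11, 3, 3]
negate → [-4, 11, 3, -3]
rot    → [-4, 3, -3, 11]
drop   → [-4, 3, -3]
*      → [-4, -9]
swap   → [-9, -4]
+      → [-13]
dup    → [-13, -13]
drop   → [-13]
-6     → [-13, -6]
negate → [-13, 6]
9      → [-13, 6, 9]
-      → [-13, -3]
dup    → [-13, -3, -3]

3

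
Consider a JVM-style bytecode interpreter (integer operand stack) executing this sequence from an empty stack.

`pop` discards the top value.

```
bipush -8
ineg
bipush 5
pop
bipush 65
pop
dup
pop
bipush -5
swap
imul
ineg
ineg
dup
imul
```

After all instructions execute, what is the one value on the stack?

1600

bipush -8 -> [-8]
ineg      -> [8]
bipush 5  -> [8, 5]
pop       -> [8]
bipush 65 -> [8, 65]
pop       -> [8]
dup       -> [8, 8]
pop       -> [8]
bipush -5 -> [8, -5]
swap      -> [-5, 8]
imul      -> [-40]
ineg      -> [40]
ineg      -> [-40]
dup       -> [-40, -40]
imul      -> [1600]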